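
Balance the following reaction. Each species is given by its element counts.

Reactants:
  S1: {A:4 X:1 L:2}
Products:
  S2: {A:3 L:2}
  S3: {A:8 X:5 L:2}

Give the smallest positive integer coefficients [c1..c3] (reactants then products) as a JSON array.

Coefficients: [5, 4, 1]

A: 5·4 = 20 | 4·3+1·8 = 20
X: 5·1 = 5 | 4·0+1·5 = 5
L: 5·2 = 10 | 4·2+1·2 = 10
gcd(5,4,1) = 1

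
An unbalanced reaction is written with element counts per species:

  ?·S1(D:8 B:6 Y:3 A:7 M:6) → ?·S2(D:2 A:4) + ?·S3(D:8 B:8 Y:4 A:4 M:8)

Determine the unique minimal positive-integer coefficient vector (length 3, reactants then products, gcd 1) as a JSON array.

Coefficients: [4, 4, 3]

D: 4·8 = 32 | 4·2+3·8 = 32
B: 4·6 = 24 | 4·0+3·8 = 24
Y: 4·3 = 12 | 4·0+3·4 = 12
A: 4·7 = 28 | 4·4+3·4 = 28
M: 4·6 = 24 | 4·0+3·8 = 24
gcd(4,4,3) = 1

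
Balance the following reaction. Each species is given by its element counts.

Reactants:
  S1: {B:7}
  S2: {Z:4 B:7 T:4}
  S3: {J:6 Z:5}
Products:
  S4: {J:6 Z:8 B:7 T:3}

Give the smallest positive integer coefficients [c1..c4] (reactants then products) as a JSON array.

Coefficients: [1, 3, 4, 4]

J: 1·0+3·0+4·6 = 24 | 4·6 = 24
Z: 1·0+3·4+4·5 = 32 | 4·8 = 32
B: 1·7+3·7+4·0 = 28 | 4·7 = 28
T: 1·0+3·4+4·0 = 12 | 4·3 = 12
gcd(1,3,4,4) = 1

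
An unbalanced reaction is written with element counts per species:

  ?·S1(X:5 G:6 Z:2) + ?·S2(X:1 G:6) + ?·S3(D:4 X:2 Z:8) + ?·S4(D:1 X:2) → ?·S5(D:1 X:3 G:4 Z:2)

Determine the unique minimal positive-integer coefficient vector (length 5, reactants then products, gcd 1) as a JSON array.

D: 2·0+2·0+1·4+2·1 = 6 | 6·1 = 6
X: 2·5+2·1+1·2+2·2 = 18 | 6·3 = 18
G: 2·6+2·6+1·0+2·0 = 24 | 6·4 = 24
Z: 2·2+2·0+1·8+2·0 = 12 | 6·2 = 12
gcd(2,2,1,2,6) = 1

Coefficients: [2, 2, 1, 2, 6]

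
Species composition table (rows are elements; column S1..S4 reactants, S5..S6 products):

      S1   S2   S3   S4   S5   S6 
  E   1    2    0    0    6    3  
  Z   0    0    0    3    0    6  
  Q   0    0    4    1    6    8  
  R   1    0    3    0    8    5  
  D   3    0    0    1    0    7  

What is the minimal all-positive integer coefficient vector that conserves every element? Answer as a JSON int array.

Coefficients: [5, 5, 6, 6, 1, 3]

E: 5·1+5·2+6·0+6·0 = 15 | 1·6+3·3 = 15
Z: 5·0+5·0+6·0+6·3 = 18 | 1·0+3·6 = 18
Q: 5·0+5·0+6·4+6·1 = 30 | 1·6+3·8 = 30
R: 5·1+5·0+6·3+6·0 = 23 | 1·8+3·5 = 23
D: 5·3+5·0+6·0+6·1 = 21 | 1·0+3·7 = 21
gcd(5,5,6,6,1,3) = 1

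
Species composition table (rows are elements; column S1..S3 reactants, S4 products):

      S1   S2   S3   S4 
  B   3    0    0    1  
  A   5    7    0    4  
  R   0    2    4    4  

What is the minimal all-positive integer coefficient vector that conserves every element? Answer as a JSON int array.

Coefficients: [2, 2, 5, 6]

B: 2·3+2·0+5·0 = 6 | 6·1 = 6
A: 2·5+2·7+5·0 = 24 | 6·4 = 24
R: 2·0+2·2+5·4 = 24 | 6·4 = 24
gcd(2,2,5,6) = 1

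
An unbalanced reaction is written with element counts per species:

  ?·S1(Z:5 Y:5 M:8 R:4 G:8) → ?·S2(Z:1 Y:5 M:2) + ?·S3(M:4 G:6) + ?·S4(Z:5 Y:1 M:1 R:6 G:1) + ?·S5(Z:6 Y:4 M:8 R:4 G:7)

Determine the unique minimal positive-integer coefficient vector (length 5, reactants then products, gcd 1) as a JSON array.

Z: 5·5 = 25 | 3·1+4·0+2·5+2·6 = 25
Y: 5·5 = 25 | 3·5+4·0+2·1+2·4 = 25
M: 5·8 = 40 | 3·2+4·4+2·1+2·8 = 40
R: 5·4 = 20 | 3·0+4·0+2·6+2·4 = 20
G: 5·8 = 40 | 3·0+4·6+2·1+2·7 = 40
gcd(5,3,4,2,2) = 1

Coefficients: [5, 3, 4, 2, 2]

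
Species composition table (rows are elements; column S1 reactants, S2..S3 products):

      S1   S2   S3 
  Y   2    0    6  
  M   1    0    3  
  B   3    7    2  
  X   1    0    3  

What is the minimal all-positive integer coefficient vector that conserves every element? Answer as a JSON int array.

Y: 3·2 = 6 | 1·0+1·6 = 6
M: 3·1 = 3 | 1·0+1·3 = 3
B: 3·3 = 9 | 1·7+1·2 = 9
X: 3·1 = 3 | 1·0+1·3 = 3
gcd(3,1,1) = 1

Coefficients: [3, 1, 1]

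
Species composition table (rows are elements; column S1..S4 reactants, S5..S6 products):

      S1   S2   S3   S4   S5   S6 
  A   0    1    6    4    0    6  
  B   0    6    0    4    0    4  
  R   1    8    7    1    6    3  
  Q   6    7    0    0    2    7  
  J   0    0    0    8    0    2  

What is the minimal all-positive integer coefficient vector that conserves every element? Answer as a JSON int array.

Coefficients: [4, 2, 3, 1, 5, 4]

A: 4·0+2·1+3·6+1·4 = 24 | 5·0+4·6 = 24
B: 4·0+2·6+3·0+1·4 = 16 | 5·0+4·4 = 16
R: 4·1+2·8+3·7+1·1 = 42 | 5·6+4·3 = 42
Q: 4·6+2·7+3·0+1·0 = 38 | 5·2+4·7 = 38
J: 4·0+2·0+3·0+1·8 = 8 | 5·0+4·2 = 8
gcd(4,2,3,1,5,4) = 1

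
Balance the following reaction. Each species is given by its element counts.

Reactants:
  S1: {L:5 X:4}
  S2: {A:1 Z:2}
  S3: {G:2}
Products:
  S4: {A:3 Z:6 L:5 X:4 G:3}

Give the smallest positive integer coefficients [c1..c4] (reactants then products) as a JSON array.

Coefficients: [2, 6, 3, 2]

A: 2·0+6·1+3·0 = 6 | 2·3 = 6
Z: 2·0+6·2+3·0 = 12 | 2·6 = 12
L: 2·5+6·0+3·0 = 10 | 2·5 = 10
X: 2·4+6·0+3·0 = 8 | 2·4 = 8
G: 2·0+6·0+3·2 = 6 | 2·3 = 6
gcd(2,6,3,2) = 1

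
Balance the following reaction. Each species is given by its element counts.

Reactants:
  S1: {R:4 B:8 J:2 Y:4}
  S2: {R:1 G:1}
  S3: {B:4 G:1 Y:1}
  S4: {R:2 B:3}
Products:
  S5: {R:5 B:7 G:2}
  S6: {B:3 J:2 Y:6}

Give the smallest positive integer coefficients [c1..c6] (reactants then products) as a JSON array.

R: 1·4+6·1+2·0+5·2 = 20 | 4·5+1·0 = 20
B: 1·8+6·0+2·4+5·3 = 31 | 4·7+1·3 = 31
J: 1·2+6·0+2·0+5·0 = 2 | 4·0+1·2 = 2
G: 1·0+6·1+2·1+5·0 = 8 | 4·2+1·0 = 8
Y: 1·4+6·0+2·1+5·0 = 6 | 4·0+1·6 = 6
gcd(1,6,2,5,4,1) = 1

Coefficients: [1, 6, 2, 5, 4, 1]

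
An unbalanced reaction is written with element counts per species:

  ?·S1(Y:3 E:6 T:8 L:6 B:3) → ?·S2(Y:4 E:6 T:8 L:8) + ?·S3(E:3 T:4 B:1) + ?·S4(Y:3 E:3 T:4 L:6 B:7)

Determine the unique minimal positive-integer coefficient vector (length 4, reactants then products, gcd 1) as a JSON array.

Y: 6·3 = 18 | 3·4+4·0+2·3 = 18
E: 6·6 = 36 | 3·6+4·3+2·3 = 36
T: 6·8 = 48 | 3·8+4·4+2·4 = 48
L: 6·6 = 36 | 3·8+4·0+2·6 = 36
B: 6·3 = 18 | 3·0+4·1+2·7 = 18
gcd(6,3,4,2) = 1

Coefficients: [6, 3, 4, 2]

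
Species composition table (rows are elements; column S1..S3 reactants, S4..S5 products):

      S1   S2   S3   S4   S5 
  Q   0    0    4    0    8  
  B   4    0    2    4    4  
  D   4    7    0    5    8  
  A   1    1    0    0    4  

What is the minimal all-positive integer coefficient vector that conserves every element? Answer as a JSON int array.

Q: 5·0+3·0+4·4 = 16 | 5·0+2·8 = 16
B: 5·4+3·0+4·2 = 28 | 5·4+2·4 = 28
D: 5·4+3·7+4·0 = 41 | 5·5+2·8 = 41
A: 5·1+3·1+4·0 = 8 | 5·0+2·4 = 8
gcd(5,3,4,5,2) = 1

Coefficients: [5, 3, 4, 5, 2]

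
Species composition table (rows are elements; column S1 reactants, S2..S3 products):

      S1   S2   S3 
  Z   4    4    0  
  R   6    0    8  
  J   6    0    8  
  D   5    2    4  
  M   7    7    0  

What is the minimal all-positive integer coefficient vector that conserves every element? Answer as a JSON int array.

Coefficients: [4, 4, 3]

Z: 4·4 = 16 | 4·4+3·0 = 16
R: 4·6 = 24 | 4·0+3·8 = 24
J: 4·6 = 24 | 4·0+3·8 = 24
D: 4·5 = 20 | 4·2+3·4 = 20
M: 4·7 = 28 | 4·7+3·0 = 28
gcd(4,4,3) = 1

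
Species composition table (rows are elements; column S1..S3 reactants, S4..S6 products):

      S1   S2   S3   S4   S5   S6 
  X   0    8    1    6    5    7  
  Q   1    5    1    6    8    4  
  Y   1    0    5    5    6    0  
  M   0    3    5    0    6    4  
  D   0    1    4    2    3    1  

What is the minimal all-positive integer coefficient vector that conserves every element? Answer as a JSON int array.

X: 6·0+3·8+1·1 = 25 | 1·6+1·5+2·7 = 25
Q: 6·1+3·5+1·1 = 22 | 1·6+1·8+2·4 = 22
Y: 6·1+3·0+1·5 = 11 | 1·5+1·6+2·0 = 11
M: 6·0+3·3+1·5 = 14 | 1·0+1·6+2·4 = 14
D: 6·0+3·1+1·4 = 7 | 1·2+1·3+2·1 = 7
gcd(6,3,1,1,1,2) = 1

Coefficients: [6, 3, 1, 1, 1, 2]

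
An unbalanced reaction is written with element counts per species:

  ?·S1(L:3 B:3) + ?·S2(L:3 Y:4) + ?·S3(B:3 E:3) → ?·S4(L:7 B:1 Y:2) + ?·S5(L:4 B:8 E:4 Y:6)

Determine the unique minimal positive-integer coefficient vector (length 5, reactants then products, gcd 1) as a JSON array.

Coefficients: [5, 6, 4, 3, 3]

L: 5·3+6·3+4·0 = 33 | 3·7+3·4 = 33
B: 5·3+6·0+4·3 = 27 | 3·1+3·8 = 27
E: 5·0+6·0+4·3 = 12 | 3·0+3·4 = 12
Y: 5·0+6·4+4·0 = 24 | 3·2+3·6 = 24
gcd(5,6,4,3,3) = 1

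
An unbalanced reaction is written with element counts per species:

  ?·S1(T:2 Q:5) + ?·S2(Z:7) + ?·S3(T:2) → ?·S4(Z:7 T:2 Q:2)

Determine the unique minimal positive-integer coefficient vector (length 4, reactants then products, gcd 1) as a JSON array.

Coefficients: [2, 5, 3, 5]

Z: 2·0+5·7+3·0 = 35 | 5·7 = 35
T: 2·2+5·0+3·2 = 10 | 5·2 = 10
Q: 2·5+5·0+3·0 = 10 | 5·2 = 10
gcd(2,5,3,5) = 1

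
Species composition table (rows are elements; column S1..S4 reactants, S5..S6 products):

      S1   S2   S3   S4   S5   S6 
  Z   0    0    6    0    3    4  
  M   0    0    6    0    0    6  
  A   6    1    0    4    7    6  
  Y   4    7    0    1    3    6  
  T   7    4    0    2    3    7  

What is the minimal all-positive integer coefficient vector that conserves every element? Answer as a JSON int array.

Z: 1·0+2·0+3·6+6·0 = 18 | 2·3+3·4 = 18
M: 1·0+2·0+3·6+6·0 = 18 | 2·0+3·6 = 18
A: 1·6+2·1+3·0+6·4 = 32 | 2·7+3·6 = 32
Y: 1·4+2·7+3·0+6·1 = 24 | 2·3+3·6 = 24
T: 1·7+2·4+3·0+6·2 = 27 | 2·3+3·7 = 27
gcd(1,2,3,6,2,3) = 1

Coefficients: [1, 2, 3, 6, 2, 3]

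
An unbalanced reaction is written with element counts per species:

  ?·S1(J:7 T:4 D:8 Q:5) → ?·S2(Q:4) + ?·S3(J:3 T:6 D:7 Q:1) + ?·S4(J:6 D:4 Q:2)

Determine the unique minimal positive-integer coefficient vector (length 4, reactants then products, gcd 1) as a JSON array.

J: 6·7 = 42 | 4·0+4·3+5·6 = 42
T: 6·4 = 24 | 4·0+4·6+5·0 = 24
D: 6·8 = 48 | 4·0+4·7+5·4 = 48
Q: 6·5 = 30 | 4·4+4·1+5·2 = 30
gcd(6,4,4,5) = 1

Coefficients: [6, 4, 4, 5]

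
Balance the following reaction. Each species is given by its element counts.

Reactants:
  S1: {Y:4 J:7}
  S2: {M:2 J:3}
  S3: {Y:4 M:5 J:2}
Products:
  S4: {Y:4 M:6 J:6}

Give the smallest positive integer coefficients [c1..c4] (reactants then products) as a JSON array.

Coefficients: [1, 5, 4, 5]

Y: 1·4+5·0+4·4 = 20 | 5·4 = 20
M: 1·0+5·2+4·5 = 30 | 5·6 = 30
J: 1·7+5·3+4·2 = 30 | 5·6 = 30
gcd(1,5,4,5) = 1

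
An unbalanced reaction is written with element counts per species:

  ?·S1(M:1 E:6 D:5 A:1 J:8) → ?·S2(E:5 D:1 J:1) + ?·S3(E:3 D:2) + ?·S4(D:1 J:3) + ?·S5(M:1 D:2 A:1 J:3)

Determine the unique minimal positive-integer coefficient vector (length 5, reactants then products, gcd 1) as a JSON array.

M: 3·1 = 3 | 3·0+1·0+4·0+3·1 = 3
E: 3·6 = 18 | 3·5+1·3+4·0+3·0 = 18
D: 3·5 = 15 | 3·1+1·2+4·1+3·2 = 15
A: 3·1 = 3 | 3·0+1·0+4·0+3·1 = 3
J: 3·8 = 24 | 3·1+1·0+4·3+3·3 = 24
gcd(3,3,1,4,3) = 1

Coefficients: [3, 3, 1, 4, 3]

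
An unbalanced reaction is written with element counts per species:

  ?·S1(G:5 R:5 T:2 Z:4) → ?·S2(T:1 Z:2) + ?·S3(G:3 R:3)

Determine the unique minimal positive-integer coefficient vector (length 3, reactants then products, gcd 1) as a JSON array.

Coefficients: [3, 6, 5]

G: 3·5 = 15 | 6·0+5·3 = 15
R: 3·5 = 15 | 6·0+5·3 = 15
T: 3·2 = 6 | 6·1+5·0 = 6
Z: 3·4 = 12 | 6·2+5·0 = 12
gcd(3,6,5) = 1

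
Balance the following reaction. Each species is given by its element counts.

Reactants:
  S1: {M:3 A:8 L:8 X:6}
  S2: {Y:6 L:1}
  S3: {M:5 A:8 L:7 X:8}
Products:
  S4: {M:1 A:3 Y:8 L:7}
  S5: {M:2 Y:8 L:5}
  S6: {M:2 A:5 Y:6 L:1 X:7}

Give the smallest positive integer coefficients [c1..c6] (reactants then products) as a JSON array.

Coefficients: [1, 6, 1, 2, 1, 2]

M: 1·3+6·0+1·5 = 8 | 2·1+1·2+2·2 = 8
A: 1·8+6·0+1·8 = 16 | 2·3+1·0+2·5 = 16
Y: 1·0+6·6+1·0 = 36 | 2·8+1·8+2·6 = 36
L: 1·8+6·1+1·7 = 21 | 2·7+1·5+2·1 = 21
X: 1·6+6·0+1·8 = 14 | 2·0+1·0+2·7 = 14
gcd(1,6,1,2,1,2) = 1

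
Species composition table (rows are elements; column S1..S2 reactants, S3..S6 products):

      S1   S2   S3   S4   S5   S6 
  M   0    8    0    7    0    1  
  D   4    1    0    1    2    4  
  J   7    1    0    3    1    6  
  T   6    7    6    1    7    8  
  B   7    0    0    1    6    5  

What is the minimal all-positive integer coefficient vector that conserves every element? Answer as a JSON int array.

Coefficients: [6, 5, 2, 5, 2, 5]

M: 6·0+5·8 = 40 | 2·0+5·7+2·0+5·1 = 40
D: 6·4+5·1 = 29 | 2·0+5·1+2·2+5·4 = 29
J: 6·7+5·1 = 47 | 2·0+5·3+2·1+5·6 = 47
T: 6·6+5·7 = 71 | 2·6+5·1+2·7+5·8 = 71
B: 6·7+5·0 = 42 | 2·0+5·1+2·6+5·5 = 42
gcd(6,5,2,5,2,5) = 1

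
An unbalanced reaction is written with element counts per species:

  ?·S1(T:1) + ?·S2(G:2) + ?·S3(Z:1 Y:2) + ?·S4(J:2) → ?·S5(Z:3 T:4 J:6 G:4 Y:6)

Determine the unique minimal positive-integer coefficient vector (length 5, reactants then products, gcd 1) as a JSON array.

Z: 4·0+2·0+3·1+3·0 = 3 | 1·3 = 3
T: 4·1+2·0+3·0+3·0 = 4 | 1·4 = 4
J: 4·0+2·0+3·0+3·2 = 6 | 1·6 = 6
G: 4·0+2·2+3·0+3·0 = 4 | 1·4 = 4
Y: 4·0+2·0+3·2+3·0 = 6 | 1·6 = 6
gcd(4,2,3,3,1) = 1

Coefficients: [4, 2, 3, 3, 1]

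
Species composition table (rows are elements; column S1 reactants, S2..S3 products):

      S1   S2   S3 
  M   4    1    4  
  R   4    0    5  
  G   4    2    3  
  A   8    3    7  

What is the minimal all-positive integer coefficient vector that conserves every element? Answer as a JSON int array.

Coefficients: [5, 4, 4]

M: 5·4 = 20 | 4·1+4·4 = 20
R: 5·4 = 20 | 4·0+4·5 = 20
G: 5·4 = 20 | 4·2+4·3 = 20
A: 5·8 = 40 | 4·3+4·7 = 40
gcd(5,4,4) = 1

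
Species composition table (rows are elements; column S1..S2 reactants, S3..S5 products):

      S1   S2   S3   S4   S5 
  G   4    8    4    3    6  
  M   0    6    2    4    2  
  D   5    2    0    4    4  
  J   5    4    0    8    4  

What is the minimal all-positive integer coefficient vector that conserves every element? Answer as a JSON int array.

Coefficients: [4, 4, 3, 2, 5]

G: 4·4+4·8 = 48 | 3·4+2·3+5·6 = 48
M: 4·0+4·6 = 24 | 3·2+2·4+5·2 = 24
D: 4·5+4·2 = 28 | 3·0+2·4+5·4 = 28
J: 4·5+4·4 = 36 | 3·0+2·8+5·4 = 36
gcd(4,4,3,2,5) = 1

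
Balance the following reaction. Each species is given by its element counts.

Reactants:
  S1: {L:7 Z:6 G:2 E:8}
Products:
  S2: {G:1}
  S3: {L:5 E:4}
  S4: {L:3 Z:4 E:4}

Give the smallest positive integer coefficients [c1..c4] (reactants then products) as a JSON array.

Coefficients: [2, 4, 1, 3]

L: 2·7 = 14 | 4·0+1·5+3·3 = 14
Z: 2·6 = 12 | 4·0+1·0+3·4 = 12
G: 2·2 = 4 | 4·1+1·0+3·0 = 4
E: 2·8 = 16 | 4·0+1·4+3·4 = 16
gcd(2,4,1,3) = 1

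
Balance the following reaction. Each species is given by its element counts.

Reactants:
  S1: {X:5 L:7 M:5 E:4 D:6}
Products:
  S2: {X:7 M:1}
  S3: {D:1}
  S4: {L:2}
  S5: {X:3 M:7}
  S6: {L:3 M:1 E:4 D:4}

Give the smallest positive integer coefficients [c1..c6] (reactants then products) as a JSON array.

Coefficients: [2, 1, 4, 4, 1, 2]

X: 2·5 = 10 | 1·7+4·0+4·0+1·3+2·0 = 10
L: 2·7 = 14 | 1·0+4·0+4·2+1·0+2·3 = 14
M: 2·5 = 10 | 1·1+4·0+4·0+1·7+2·1 = 10
E: 2·4 = 8 | 1·0+4·0+4·0+1·0+2·4 = 8
D: 2·6 = 12 | 1·0+4·1+4·0+1·0+2·4 = 12
gcd(2,1,4,4,1,2) = 1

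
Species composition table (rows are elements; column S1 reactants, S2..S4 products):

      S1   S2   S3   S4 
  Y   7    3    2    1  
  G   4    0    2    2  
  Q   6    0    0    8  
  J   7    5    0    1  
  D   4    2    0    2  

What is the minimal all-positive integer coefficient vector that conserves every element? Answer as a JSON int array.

Y: 4·7 = 28 | 5·3+5·2+3·1 = 28
G: 4·4 = 16 | 5·0+5·2+3·2 = 16
Q: 4·6 = 24 | 5·0+5·0+3·8 = 24
J: 4·7 = 28 | 5·5+5·0+3·1 = 28
D: 4·4 = 16 | 5·2+5·0+3·2 = 16
gcd(4,5,5,3) = 1

Coefficients: [4, 5, 5, 3]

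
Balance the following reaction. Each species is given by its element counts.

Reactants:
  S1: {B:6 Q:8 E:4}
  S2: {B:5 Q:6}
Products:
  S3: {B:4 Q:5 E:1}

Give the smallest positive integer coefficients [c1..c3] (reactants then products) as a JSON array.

B: 1·6+2·5 = 16 | 4·4 = 16
Q: 1·8+2·6 = 20 | 4·5 = 20
E: 1·4+2·0 = 4 | 4·1 = 4
gcd(1,2,4) = 1

Coefficients: [1, 2, 4]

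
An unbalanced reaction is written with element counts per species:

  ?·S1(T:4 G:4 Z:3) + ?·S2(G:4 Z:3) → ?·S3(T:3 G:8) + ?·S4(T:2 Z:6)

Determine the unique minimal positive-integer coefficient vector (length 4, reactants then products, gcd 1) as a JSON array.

Coefficients: [5, 3, 4, 4]

T: 5·4+3·0 = 20 | 4·3+4·2 = 20
G: 5·4+3·4 = 32 | 4·8+4·0 = 32
Z: 5·3+3·3 = 24 | 4·0+4·6 = 24
gcd(5,3,4,4) = 1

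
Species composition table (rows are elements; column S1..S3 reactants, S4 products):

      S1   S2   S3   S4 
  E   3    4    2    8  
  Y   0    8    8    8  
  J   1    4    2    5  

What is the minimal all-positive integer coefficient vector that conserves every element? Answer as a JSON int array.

Coefficients: [6, 3, 1, 4]

E: 6·3+3·4+1·2 = 32 | 4·8 = 32
Y: 6·0+3·8+1·8 = 32 | 4·8 = 32
J: 6·1+3·4+1·2 = 20 | 4·5 = 20
gcd(6,3,1,4) = 1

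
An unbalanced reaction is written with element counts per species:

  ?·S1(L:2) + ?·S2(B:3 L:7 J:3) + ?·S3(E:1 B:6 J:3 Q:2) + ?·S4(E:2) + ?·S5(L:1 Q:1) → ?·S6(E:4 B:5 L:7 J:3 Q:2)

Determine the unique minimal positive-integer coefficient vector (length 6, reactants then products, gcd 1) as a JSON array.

E: 6·0+1·0+2·1+5·2+2·0 = 12 | 3·4 = 12
B: 6·0+1·3+2·6+5·0+2·0 = 15 | 3·5 = 15
L: 6·2+1·7+2·0+5·0+2·1 = 21 | 3·7 = 21
J: 6·0+1·3+2·3+5·0+2·0 = 9 | 3·3 = 9
Q: 6·0+1·0+2·2+5·0+2·1 = 6 | 3·2 = 6
gcd(6,1,2,5,2,3) = 1

Coefficients: [6, 1, 2, 5, 2, 3]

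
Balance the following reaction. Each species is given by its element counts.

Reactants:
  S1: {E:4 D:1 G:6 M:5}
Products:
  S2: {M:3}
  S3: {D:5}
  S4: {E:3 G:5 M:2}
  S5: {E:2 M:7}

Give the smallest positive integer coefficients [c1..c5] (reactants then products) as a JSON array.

Coefficients: [5, 2, 1, 6, 1]

E: 5·4 = 20 | 2·0+1·0+6·3+1·2 = 20
D: 5·1 = 5 | 2·0+1·5+6·0+1·0 = 5
G: 5·6 = 30 | 2·0+1·0+6·5+1·0 = 30
M: 5·5 = 25 | 2·3+1·0+6·2+1·7 = 25
gcd(5,2,1,6,1) = 1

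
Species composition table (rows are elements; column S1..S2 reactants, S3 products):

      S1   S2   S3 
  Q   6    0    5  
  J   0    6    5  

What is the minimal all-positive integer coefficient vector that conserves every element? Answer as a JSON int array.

Coefficients: [5, 5, 6]

Q: 5·6+5·0 = 30 | 6·5 = 30
J: 5·0+5·6 = 30 | 6·5 = 30
gcd(5,5,6) = 1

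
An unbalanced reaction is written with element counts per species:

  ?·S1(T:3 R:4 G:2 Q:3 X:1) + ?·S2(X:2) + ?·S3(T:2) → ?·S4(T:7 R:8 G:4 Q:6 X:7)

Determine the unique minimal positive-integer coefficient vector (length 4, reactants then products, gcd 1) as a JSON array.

Coefficients: [4, 5, 1, 2]

T: 4·3+5·0+1·2 = 14 | 2·7 = 14
R: 4·4+5·0+1·0 = 16 | 2·8 = 16
G: 4·2+5·0+1·0 = 8 | 2·4 = 8
Q: 4·3+5·0+1·0 = 12 | 2·6 = 12
X: 4·1+5·2+1·0 = 14 | 2·7 = 14
gcd(4,5,1,2) = 1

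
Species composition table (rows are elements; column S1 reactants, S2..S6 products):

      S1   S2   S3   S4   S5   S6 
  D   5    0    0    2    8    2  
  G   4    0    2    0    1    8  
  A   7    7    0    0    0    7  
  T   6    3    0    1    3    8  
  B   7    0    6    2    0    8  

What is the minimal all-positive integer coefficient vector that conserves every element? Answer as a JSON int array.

D: 4·5 = 20 | 3·0+3·0+1·2+2·8+1·2 = 20
G: 4·4 = 16 | 3·0+3·2+1·0+2·1+1·8 = 16
A: 4·7 = 28 | 3·7+3·0+1·0+2·0+1·7 = 28
T: 4·6 = 24 | 3·3+3·0+1·1+2·3+1·8 = 24
B: 4·7 = 28 | 3·0+3·6+1·2+2·0+1·8 = 28
gcd(4,3,3,1,2,1) = 1

Coefficients: [4, 3, 3, 1, 2, 1]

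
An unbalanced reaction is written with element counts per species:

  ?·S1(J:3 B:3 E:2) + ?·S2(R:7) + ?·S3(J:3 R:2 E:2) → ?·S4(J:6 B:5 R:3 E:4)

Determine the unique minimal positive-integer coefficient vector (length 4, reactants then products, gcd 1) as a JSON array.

Coefficients: [5, 1, 1, 3]

J: 5·3+1·0+1·3 = 18 | 3·6 = 18
B: 5·3+1·0+1·0 = 15 | 3·5 = 15
R: 5·0+1·7+1·2 = 9 | 3·3 = 9
E: 5·2+1·0+1·2 = 12 | 3·4 = 12
gcd(5,1,1,3) = 1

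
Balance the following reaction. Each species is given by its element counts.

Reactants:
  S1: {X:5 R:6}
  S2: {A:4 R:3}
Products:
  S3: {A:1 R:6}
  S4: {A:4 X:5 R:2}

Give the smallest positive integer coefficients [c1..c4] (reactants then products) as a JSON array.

Coefficients: [3, 4, 4, 3]

A: 3·0+4·4 = 16 | 4·1+3·4 = 16
X: 3·5+4·0 = 15 | 4·0+3·5 = 15
R: 3·6+4·3 = 30 | 4·6+3·2 = 30
gcd(3,4,4,3) = 1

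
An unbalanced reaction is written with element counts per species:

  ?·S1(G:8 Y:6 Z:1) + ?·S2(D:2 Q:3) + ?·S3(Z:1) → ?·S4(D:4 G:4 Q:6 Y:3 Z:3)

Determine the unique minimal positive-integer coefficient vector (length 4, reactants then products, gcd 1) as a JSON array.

D: 1·0+4·2+5·0 = 8 | 2·4 = 8
G: 1·8+4·0+5·0 = 8 | 2·4 = 8
Q: 1·0+4·3+5·0 = 12 | 2·6 = 12
Y: 1·6+4·0+5·0 = 6 | 2·3 = 6
Z: 1·1+4·0+5·1 = 6 | 2·3 = 6
gcd(1,4,5,2) = 1

Coefficients: [1, 4, 5, 2]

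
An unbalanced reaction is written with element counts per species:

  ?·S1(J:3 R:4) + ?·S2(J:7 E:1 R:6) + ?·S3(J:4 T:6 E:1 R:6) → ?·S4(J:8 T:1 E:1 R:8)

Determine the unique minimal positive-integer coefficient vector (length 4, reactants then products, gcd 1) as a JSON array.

J: 3·3+5·7+1·4 = 48 | 6·8 = 48
T: 3·0+5·0+1·6 = 6 | 6·1 = 6
E: 3·0+5·1+1·1 = 6 | 6·1 = 6
R: 3·4+5·6+1·6 = 48 | 6·8 = 48
gcd(3,5,1,6) = 1

Coefficients: [3, 5, 1, 6]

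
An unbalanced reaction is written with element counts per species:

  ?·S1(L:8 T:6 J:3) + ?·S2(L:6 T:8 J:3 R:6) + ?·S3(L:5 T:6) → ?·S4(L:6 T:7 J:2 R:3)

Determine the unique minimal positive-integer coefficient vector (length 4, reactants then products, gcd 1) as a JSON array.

Coefficients: [1, 3, 2, 6]

L: 1·8+3·6+2·5 = 36 | 6·6 = 36
T: 1·6+3·8+2·6 = 42 | 6·7 = 42
J: 1·3+3·3+2·0 = 12 | 6·2 = 12
R: 1·0+3·6+2·0 = 18 | 6·3 = 18
gcd(1,3,2,6) = 1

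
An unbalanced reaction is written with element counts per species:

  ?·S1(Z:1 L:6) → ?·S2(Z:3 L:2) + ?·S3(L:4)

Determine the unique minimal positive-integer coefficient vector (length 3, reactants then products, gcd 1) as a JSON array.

Z: 3·1 = 3 | 1·3+4·0 = 3
L: 3·6 = 18 | 1·2+4·4 = 18
gcd(3,1,4) = 1

Coefficients: [3, 1, 4]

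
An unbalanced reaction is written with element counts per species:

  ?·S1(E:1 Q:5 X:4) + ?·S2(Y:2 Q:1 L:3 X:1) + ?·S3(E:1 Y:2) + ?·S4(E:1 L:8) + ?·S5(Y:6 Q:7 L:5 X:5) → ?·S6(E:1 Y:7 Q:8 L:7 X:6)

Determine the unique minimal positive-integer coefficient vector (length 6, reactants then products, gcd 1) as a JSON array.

Coefficients: [2, 3, 3, 1, 5, 6]

E: 2·1+3·0+3·1+1·1+5·0 = 6 | 6·1 = 6
Y: 2·0+3·2+3·2+1·0+5·6 = 42 | 6·7 = 42
Q: 2·5+3·1+3·0+1·0+5·7 = 48 | 6·8 = 48
L: 2·0+3·3+3·0+1·8+5·5 = 42 | 6·7 = 42
X: 2·4+3·1+3·0+1·0+5·5 = 36 | 6·6 = 36
gcd(2,3,3,1,5,6) = 1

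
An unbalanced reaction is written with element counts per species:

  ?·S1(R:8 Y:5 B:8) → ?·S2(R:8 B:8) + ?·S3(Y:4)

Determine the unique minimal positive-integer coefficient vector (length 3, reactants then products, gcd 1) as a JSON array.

R: 4·8 = 32 | 4·8+5·0 = 32
Y: 4·5 = 20 | 4·0+5·4 = 20
B: 4·8 = 32 | 4·8+5·0 = 32
gcd(4,4,5) = 1

Coefficients: [4, 4, 5]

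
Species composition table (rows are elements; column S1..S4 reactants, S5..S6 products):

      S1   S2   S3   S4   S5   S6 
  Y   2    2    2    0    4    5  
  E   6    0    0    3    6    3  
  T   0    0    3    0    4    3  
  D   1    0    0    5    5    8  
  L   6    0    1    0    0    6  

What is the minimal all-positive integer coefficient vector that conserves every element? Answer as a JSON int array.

Coefficients: [1, 4, 6, 6, 3, 2]

Y: 1·2+4·2+6·2+6·0 = 22 | 3·4+2·5 = 22
E: 1·6+4·0+6·0+6·3 = 24 | 3·6+2·3 = 24
T: 1·0+4·0+6·3+6·0 = 18 | 3·4+2·3 = 18
D: 1·1+4·0+6·0+6·5 = 31 | 3·5+2·8 = 31
L: 1·6+4·0+6·1+6·0 = 12 | 3·0+2·6 = 12
gcd(1,4,6,6,3,2) = 1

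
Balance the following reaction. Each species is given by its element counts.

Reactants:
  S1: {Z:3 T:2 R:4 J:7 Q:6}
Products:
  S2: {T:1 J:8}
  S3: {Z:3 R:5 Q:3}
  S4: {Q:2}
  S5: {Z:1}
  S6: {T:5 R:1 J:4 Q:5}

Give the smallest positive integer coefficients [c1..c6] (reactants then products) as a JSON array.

Coefficients: [4, 3, 3, 5, 3, 1]

Z: 4·3 = 12 | 3·0+3·3+5·0+3·1+1·0 = 12
T: 4·2 = 8 | 3·1+3·0+5·0+3·0+1·5 = 8
R: 4·4 = 16 | 3·0+3·5+5·0+3·0+1·1 = 16
J: 4·7 = 28 | 3·8+3·0+5·0+3·0+1·4 = 28
Q: 4·6 = 24 | 3·0+3·3+5·2+3·0+1·5 = 24
gcd(4,3,3,5,3,1) = 1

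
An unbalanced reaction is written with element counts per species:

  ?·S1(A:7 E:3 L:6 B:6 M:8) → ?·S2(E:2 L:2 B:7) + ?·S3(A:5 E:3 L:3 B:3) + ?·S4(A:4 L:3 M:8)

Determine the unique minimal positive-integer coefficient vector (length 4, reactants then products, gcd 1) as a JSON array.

Coefficients: [5, 3, 3, 5]

A: 5·7 = 35 | 3·0+3·5+5·4 = 35
E: 5·3 = 15 | 3·2+3·3+5·0 = 15
L: 5·6 = 30 | 3·2+3·3+5·3 = 30
B: 5·6 = 30 | 3·7+3·3+5·0 = 30
M: 5·8 = 40 | 3·0+3·0+5·8 = 40
gcd(5,3,3,5) = 1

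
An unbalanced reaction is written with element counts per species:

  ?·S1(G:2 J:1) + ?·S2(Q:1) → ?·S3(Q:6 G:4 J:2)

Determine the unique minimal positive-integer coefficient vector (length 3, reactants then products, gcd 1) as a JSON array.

Coefficients: [2, 6, 1]

Q: 2·0+6·1 = 6 | 1·6 = 6
G: 2·2+6·0 = 4 | 1·4 = 4
J: 2·1+6·0 = 2 | 1·2 = 2
gcd(2,6,1) = 1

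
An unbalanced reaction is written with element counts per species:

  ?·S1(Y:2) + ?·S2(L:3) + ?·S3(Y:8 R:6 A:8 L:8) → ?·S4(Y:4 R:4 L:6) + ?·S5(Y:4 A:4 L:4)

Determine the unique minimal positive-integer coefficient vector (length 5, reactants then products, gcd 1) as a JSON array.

Y: 6·2+6·0+2·8 = 28 | 3·4+4·4 = 28
R: 6·0+6·0+2·6 = 12 | 3·4+4·0 = 12
A: 6·0+6·0+2·8 = 16 | 3·0+4·4 = 16
L: 6·0+6·3+2·8 = 34 | 3·6+4·4 = 34
gcd(6,6,2,3,4) = 1

Coefficients: [6, 6, 2, 3, 4]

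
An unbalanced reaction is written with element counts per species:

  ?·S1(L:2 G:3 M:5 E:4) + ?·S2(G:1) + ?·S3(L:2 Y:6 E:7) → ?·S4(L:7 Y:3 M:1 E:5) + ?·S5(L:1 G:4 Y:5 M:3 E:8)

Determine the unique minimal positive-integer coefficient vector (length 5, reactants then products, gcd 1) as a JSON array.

Coefficients: [2, 6, 3, 1, 3]

L: 2·2+6·0+3·2 = 10 | 1·7+3·1 = 10
G: 2·3+6·1+3·0 = 12 | 1·0+3·4 = 12
Y: 2·0+6·0+3·6 = 18 | 1·3+3·5 = 18
M: 2·5+6·0+3·0 = 10 | 1·1+3·3 = 10
E: 2·4+6·0+3·7 = 29 | 1·5+3·8 = 29
gcd(2,6,3,1,3) = 1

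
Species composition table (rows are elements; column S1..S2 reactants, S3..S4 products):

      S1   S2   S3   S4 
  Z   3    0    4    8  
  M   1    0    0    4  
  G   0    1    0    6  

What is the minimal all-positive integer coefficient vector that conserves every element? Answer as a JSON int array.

Coefficients: [4, 6, 1, 1]

Z: 4·3+6·0 = 12 | 1·4+1·8 = 12
M: 4·1+6·0 = 4 | 1·0+1·4 = 4
G: 4·0+6·1 = 6 | 1·0+1·6 = 6
gcd(4,6,1,1) = 1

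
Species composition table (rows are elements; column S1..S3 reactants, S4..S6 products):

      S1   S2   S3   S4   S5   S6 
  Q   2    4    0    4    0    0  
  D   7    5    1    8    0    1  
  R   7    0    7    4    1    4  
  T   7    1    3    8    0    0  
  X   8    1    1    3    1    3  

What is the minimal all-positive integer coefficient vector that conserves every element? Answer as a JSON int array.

Coefficients: [4, 3, 3, 5, 5, 6]

Q: 4·2+3·4+3·0 = 20 | 5·4+5·0+6·0 = 20
D: 4·7+3·5+3·1 = 46 | 5·8+5·0+6·1 = 46
R: 4·7+3·0+3·7 = 49 | 5·4+5·1+6·4 = 49
T: 4·7+3·1+3·3 = 40 | 5·8+5·0+6·0 = 40
X: 4·8+3·1+3·1 = 38 | 5·3+5·1+6·3 = 38
gcd(4,3,3,5,5,6) = 1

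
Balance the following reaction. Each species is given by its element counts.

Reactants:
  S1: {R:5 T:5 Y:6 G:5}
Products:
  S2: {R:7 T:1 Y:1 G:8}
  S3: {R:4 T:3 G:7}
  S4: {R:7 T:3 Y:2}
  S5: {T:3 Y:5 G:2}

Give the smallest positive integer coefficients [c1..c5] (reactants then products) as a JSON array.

R: 5·5 = 25 | 1·7+1·4+2·7+5·0 = 25
T: 5·5 = 25 | 1·1+1·3+2·3+5·3 = 25
Y: 5·6 = 30 | 1·1+1·0+2·2+5·5 = 30
G: 5·5 = 25 | 1·8+1·7+2·0+5·2 = 25
gcd(5,1,1,2,5) = 1

Coefficients: [5, 1, 1, 2, 5]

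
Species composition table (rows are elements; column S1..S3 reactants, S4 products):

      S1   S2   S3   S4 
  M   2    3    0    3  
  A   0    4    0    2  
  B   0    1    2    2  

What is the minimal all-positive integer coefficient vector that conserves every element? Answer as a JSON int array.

M: 3·2+2·3+3·0 = 12 | 4·3 = 12
A: 3·0+2·4+3·0 = 8 | 4·2 = 8
B: 3·0+2·1+3·2 = 8 | 4·2 = 8
gcd(3,2,3,4) = 1

Coefficients: [3, 2, 3, 4]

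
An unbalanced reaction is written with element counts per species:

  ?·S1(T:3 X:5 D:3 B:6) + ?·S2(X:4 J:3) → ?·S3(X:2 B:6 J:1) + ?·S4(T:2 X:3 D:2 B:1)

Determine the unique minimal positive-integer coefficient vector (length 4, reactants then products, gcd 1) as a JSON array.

Coefficients: [4, 1, 3, 6]

T: 4·3+1·0 = 12 | 3·0+6·2 = 12
X: 4·5+1·4 = 24 | 3·2+6·3 = 24
D: 4·3+1·0 = 12 | 3·0+6·2 = 12
B: 4·6+1·0 = 24 | 3·6+6·1 = 24
J: 4·0+1·3 = 3 | 3·1+6·0 = 3
gcd(4,1,3,6) = 1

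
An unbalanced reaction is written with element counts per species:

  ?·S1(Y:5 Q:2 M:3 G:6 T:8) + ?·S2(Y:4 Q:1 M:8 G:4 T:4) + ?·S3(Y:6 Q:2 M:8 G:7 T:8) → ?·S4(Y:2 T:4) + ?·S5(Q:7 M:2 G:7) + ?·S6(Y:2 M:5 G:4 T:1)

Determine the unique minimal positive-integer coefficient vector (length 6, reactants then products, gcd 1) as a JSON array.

Y: 2·5+1·4+1·6 = 20 | 6·2+1·0+4·2 = 20
Q: 2·2+1·1+1·2 = 7 | 6·0+1·7+4·0 = 7
M: 2·3+1·8+1·8 = 22 | 6·0+1·2+4·5 = 22
G: 2·6+1·4+1·7 = 23 | 6·0+1·7+4·4 = 23
T: 2·8+1·4+1·8 = 28 | 6·4+1·0+4·1 = 28
gcd(2,1,1,6,1,4) = 1

Coefficients: [2, 1, 1, 6, 1, 4]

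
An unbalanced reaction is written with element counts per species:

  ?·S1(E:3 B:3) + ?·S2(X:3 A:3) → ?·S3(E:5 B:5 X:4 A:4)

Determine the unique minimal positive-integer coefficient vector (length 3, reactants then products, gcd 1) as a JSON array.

E: 5·3+4·0 = 15 | 3·5 = 15
B: 5·3+4·0 = 15 | 3·5 = 15
X: 5·0+4·3 = 12 | 3·4 = 12
A: 5·0+4·3 = 12 | 3·4 = 12
gcd(5,4,3) = 1

Coefficients: [5, 4, 3]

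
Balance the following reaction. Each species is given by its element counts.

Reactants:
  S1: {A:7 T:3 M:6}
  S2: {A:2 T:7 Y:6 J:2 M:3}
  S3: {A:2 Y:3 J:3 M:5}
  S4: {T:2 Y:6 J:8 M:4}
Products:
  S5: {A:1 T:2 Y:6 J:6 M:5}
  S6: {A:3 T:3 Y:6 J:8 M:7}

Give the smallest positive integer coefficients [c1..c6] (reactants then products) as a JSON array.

Coefficients: [1, 1, 4, 6, 5, 4]

A: 1·7+1·2+4·2+6·0 = 17 | 5·1+4·3 = 17
T: 1·3+1·7+4·0+6·2 = 22 | 5·2+4·3 = 22
Y: 1·0+1·6+4·3+6·6 = 54 | 5·6+4·6 = 54
J: 1·0+1·2+4·3+6·8 = 62 | 5·6+4·8 = 62
M: 1·6+1·3+4·5+6·4 = 53 | 5·5+4·7 = 53
gcd(1,1,4,6,5,4) = 1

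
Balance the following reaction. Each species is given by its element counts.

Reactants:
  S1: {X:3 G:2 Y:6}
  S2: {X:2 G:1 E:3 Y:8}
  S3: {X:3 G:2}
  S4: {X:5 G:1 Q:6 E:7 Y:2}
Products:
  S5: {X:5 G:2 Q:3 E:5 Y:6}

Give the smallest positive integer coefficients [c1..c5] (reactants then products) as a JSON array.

Coefficients: [1, 3, 2, 3, 6]

X: 1·3+3·2+2·3+3·5 = 30 | 6·5 = 30
G: 1·2+3·1+2·2+3·1 = 12 | 6·2 = 12
Q: 1·0+3·0+2·0+3·6 = 18 | 6·3 = 18
E: 1·0+3·3+2·0+3·7 = 30 | 6·5 = 30
Y: 1·6+3·8+2·0+3·2 = 36 | 6·6 = 36
gcd(1,3,2,3,6) = 1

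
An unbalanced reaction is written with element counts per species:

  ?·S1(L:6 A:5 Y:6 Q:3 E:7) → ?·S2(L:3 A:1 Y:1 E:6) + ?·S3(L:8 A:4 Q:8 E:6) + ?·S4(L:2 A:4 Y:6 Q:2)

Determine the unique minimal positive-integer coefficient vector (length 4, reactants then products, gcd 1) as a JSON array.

Coefficients: [6, 6, 1, 5]

L: 6·6 = 36 | 6·3+1·8+5·2 = 36
A: 6·5 = 30 | 6·1+1·4+5·4 = 30
Y: 6·6 = 36 | 6·1+1·0+5·6 = 36
Q: 6·3 = 18 | 6·0+1·8+5·2 = 18
E: 6·7 = 42 | 6·6+1·6+5·0 = 42
gcd(6,6,1,5) = 1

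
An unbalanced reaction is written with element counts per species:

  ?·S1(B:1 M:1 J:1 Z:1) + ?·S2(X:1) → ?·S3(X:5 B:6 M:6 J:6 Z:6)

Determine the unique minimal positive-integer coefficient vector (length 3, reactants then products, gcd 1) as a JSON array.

Coefficients: [6, 5, 1]

X: 6·0+5·1 = 5 | 1·5 = 5
B: 6·1+5·0 = 6 | 1·6 = 6
M: 6·1+5·0 = 6 | 1·6 = 6
J: 6·1+5·0 = 6 | 1·6 = 6
Z: 6·1+5·0 = 6 | 1·6 = 6
gcd(6,5,1) = 1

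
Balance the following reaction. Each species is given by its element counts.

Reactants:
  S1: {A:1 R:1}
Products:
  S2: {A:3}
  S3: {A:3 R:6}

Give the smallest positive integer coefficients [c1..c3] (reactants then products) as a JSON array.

A: 6·1 = 6 | 1·3+1·3 = 6
R: 6·1 = 6 | 1·0+1·6 = 6
gcd(6,1,1) = 1

Coefficients: [6, 1, 1]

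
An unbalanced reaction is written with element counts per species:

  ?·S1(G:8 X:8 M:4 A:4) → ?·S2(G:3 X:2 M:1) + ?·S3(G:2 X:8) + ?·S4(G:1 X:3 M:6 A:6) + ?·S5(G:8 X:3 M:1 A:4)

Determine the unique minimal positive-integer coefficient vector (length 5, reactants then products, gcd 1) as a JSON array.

G: 5·8 = 40 | 6·3+2·2+2·1+2·8 = 40
X: 5·8 = 40 | 6·2+2·8+2·3+2·3 = 40
M: 5·4 = 20 | 6·1+2·0+2·6+2·1 = 20
A: 5·4 = 20 | 6·0+2·0+2·6+2·4 = 20
gcd(5,6,2,2,2) = 1

Coefficients: [5, 6, 2, 2, 2]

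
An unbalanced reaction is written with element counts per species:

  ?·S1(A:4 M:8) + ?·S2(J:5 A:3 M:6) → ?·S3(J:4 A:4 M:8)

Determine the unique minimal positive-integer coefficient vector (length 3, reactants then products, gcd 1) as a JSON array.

Coefficients: [2, 4, 5]

J: 2·0+4·5 = 20 | 5·4 = 20
A: 2·4+4·3 = 20 | 5·4 = 20
M: 2·8+4·6 = 40 | 5·8 = 40
gcd(2,4,5) = 1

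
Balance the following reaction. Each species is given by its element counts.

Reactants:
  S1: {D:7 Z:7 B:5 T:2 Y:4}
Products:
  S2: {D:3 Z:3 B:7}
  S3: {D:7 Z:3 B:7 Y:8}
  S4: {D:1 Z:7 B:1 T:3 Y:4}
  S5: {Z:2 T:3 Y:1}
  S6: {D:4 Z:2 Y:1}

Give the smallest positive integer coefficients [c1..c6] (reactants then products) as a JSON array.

D: 6·7 = 42 | 3·3+1·7+2·1+2·0+6·4 = 42
Z: 6·7 = 42 | 3·3+1·3+2·7+2·2+6·2 = 42
B: 6·5 = 30 | 3·7+1·7+2·1+2·0+6·0 = 30
T: 6·2 = 12 | 3·0+1·0+2·3+2·3+6·0 = 12
Y: 6·4 = 24 | 3·0+1·8+2·4+2·1+6·1 = 24
gcd(6,3,1,2,2,6) = 1

Coefficients: [6, 3, 1, 2, 2, 6]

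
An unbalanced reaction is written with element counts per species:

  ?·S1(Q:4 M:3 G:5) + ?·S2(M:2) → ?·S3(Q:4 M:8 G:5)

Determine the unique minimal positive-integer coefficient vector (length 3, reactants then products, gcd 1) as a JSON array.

Q: 2·4+5·0 = 8 | 2·4 = 8
M: 2·3+5·2 = 16 | 2·8 = 16
G: 2·5+5·0 = 10 | 2·5 = 10
gcd(2,5,2) = 1

Coefficients: [2, 5, 2]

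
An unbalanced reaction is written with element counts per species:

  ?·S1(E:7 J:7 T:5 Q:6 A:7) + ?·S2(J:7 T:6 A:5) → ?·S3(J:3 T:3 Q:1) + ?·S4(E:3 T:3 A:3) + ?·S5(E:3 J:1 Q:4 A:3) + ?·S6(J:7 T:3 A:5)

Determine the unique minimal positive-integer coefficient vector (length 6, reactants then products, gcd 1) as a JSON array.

E: 3·7+5·0 = 21 | 6·0+4·3+3·3+5·0 = 21
J: 3·7+5·7 = 56 | 6·3+4·0+3·1+5·7 = 56
T: 3·5+5·6 = 45 | 6·3+4·3+3·0+5·3 = 45
Q: 3·6+5·0 = 18 | 6·1+4·0+3·4+5·0 = 18
A: 3·7+5·5 = 46 | 6·0+4·3+3·3+5·5 = 46
gcd(3,5,6,4,3,5) = 1

Coefficients: [3, 5, 6, 4, 3, 5]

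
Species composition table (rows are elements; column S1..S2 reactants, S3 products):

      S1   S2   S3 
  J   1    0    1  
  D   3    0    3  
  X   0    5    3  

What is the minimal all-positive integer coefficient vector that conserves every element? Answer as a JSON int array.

J: 5·1+3·0 = 5 | 5·1 = 5
D: 5·3+3·0 = 15 | 5·3 = 15
X: 5·0+3·5 = 15 | 5·3 = 15
gcd(5,3,5) = 1

Coefficients: [5, 3, 5]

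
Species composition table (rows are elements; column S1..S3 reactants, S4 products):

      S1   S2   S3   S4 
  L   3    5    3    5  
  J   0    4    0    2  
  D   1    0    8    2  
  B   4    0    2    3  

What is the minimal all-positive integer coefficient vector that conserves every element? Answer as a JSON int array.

Coefficients: [4, 3, 1, 6]

L: 4·3+3·5+1·3 = 30 | 6·5 = 30
J: 4·0+3·4+1·0 = 12 | 6·2 = 12
D: 4·1+3·0+1·8 = 12 | 6·2 = 12
B: 4·4+3·0+1·2 = 18 | 6·3 = 18
gcd(4,3,1,6) = 1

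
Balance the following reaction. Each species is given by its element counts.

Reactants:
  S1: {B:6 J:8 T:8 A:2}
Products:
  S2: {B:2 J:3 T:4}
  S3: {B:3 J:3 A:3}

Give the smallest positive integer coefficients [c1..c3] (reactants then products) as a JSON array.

B: 3·6 = 18 | 6·2+2·3 = 18
J: 3·8 = 24 | 6·3+2·3 = 24
T: 3·8 = 24 | 6·4+2·0 = 24
A: 3·2 = 6 | 6·0+2·3 = 6
gcd(3,6,2) = 1

Coefficients: [3, 6, 2]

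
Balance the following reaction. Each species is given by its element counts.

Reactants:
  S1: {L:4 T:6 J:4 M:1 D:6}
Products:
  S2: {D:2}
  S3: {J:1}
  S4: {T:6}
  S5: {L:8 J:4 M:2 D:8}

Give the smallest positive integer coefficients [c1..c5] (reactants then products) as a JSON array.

Coefficients: [2, 2, 4, 2, 1]

L: 2·4 = 8 | 2·0+4·0+2·0+1·8 = 8
T: 2·6 = 12 | 2·0+4·0+2·6+1·0 = 12
J: 2·4 = 8 | 2·0+4·1+2·0+1·4 = 8
M: 2·1 = 2 | 2·0+4·0+2·0+1·2 = 2
D: 2·6 = 12 | 2·2+4·0+2·0+1·8 = 12
gcd(2,2,4,2,1) = 1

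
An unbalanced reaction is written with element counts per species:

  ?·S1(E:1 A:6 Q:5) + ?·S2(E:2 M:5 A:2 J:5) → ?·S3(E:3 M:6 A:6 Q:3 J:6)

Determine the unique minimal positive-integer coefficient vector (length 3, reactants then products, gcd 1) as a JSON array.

E: 3·1+6·2 = 15 | 5·3 = 15
M: 3·0+6·5 = 30 | 5·6 = 30
A: 3·6+6·2 = 30 | 5·6 = 30
Q: 3·5+6·0 = 15 | 5·3 = 15
J: 3·0+6·5 = 30 | 5·6 = 30
gcd(3,6,5) = 1

Coefficients: [3, 6, 5]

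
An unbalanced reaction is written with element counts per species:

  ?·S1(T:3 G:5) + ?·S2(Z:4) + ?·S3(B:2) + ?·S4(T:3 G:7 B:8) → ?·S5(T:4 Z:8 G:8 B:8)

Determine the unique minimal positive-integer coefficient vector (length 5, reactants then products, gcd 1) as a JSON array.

Coefficients: [2, 6, 4, 2, 3]

T: 2·3+6·0+4·0+2·3 = 12 | 3·4 = 12
Z: 2·0+6·4+4·0+2·0 = 24 | 3·8 = 24
G: 2·5+6·0+4·0+2·7 = 24 | 3·8 = 24
B: 2·0+6·0+4·2+2·8 = 24 | 3·8 = 24
gcd(2,6,4,2,3) = 1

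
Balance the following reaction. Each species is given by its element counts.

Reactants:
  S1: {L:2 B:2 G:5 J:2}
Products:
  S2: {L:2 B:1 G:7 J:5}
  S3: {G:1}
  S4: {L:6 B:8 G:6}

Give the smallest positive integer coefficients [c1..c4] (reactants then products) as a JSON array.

L: 5·2 = 10 | 2·2+5·0+1·6 = 10
B: 5·2 = 10 | 2·1+5·0+1·8 = 10
G: 5·5 = 25 | 2·7+5·1+1·6 = 25
J: 5·2 = 10 | 2·5+5·0+1·0 = 10
gcd(5,2,5,1) = 1

Coefficients: [5, 2, 5, 1]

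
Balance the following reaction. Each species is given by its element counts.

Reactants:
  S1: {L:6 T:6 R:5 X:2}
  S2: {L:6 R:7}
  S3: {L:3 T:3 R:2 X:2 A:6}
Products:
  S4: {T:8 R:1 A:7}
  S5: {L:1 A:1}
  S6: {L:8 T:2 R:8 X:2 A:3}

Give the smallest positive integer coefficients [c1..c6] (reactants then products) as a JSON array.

Coefficients: [1, 4, 4, 1, 2, 5]

L: 1·6+4·6+4·3 = 42 | 1·0+2·1+5·8 = 42
T: 1·6+4·0+4·3 = 18 | 1·8+2·0+5·2 = 18
R: 1·5+4·7+4·2 = 41 | 1·1+2·0+5·8 = 41
X: 1·2+4·0+4·2 = 10 | 1·0+2·0+5·2 = 10
A: 1·0+4·0+4·6 = 24 | 1·7+2·1+5·3 = 24
gcd(1,4,4,1,2,5) = 1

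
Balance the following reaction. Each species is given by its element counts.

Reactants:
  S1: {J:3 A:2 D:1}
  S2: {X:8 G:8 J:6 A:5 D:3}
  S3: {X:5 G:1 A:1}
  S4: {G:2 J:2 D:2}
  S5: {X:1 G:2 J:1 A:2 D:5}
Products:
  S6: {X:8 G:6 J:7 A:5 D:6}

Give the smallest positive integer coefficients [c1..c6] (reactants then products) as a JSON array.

X: 5·0+1·8+6·5+6·0+2·1 = 40 | 5·8 = 40
G: 5·0+1·8+6·1+6·2+2·2 = 30 | 5·6 = 30
J: 5·3+1·6+6·0+6·2+2·1 = 35 | 5·7 = 35
A: 5·2+1·5+6·1+6·0+2·2 = 25 | 5·5 = 25
D: 5·1+1·3+6·0+6·2+2·5 = 30 | 5·6 = 30
gcd(5,1,6,6,2,5) = 1

Coefficients: [5, 1, 6, 6, 2, 5]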